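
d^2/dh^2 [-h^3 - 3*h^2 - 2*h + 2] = -6*h - 6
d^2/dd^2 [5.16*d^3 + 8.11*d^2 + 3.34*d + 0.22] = 30.96*d + 16.22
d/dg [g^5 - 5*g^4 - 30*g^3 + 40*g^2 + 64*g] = 5*g^4 - 20*g^3 - 90*g^2 + 80*g + 64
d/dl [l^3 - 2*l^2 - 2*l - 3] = 3*l^2 - 4*l - 2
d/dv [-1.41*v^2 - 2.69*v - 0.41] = -2.82*v - 2.69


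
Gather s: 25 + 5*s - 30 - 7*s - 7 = -2*s - 12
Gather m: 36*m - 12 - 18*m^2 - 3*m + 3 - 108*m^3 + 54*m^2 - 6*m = -108*m^3 + 36*m^2 + 27*m - 9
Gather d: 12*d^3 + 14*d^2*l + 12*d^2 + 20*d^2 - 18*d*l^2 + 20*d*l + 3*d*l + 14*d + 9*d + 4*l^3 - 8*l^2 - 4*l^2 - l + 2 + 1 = 12*d^3 + d^2*(14*l + 32) + d*(-18*l^2 + 23*l + 23) + 4*l^3 - 12*l^2 - l + 3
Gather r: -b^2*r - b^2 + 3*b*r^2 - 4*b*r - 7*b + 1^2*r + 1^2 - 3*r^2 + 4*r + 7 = -b^2 - 7*b + r^2*(3*b - 3) + r*(-b^2 - 4*b + 5) + 8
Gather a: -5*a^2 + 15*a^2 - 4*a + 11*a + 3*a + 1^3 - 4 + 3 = 10*a^2 + 10*a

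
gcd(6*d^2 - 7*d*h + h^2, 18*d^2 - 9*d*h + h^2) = 6*d - h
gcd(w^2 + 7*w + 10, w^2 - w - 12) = 1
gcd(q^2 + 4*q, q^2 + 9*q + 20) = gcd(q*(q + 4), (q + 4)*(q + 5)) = q + 4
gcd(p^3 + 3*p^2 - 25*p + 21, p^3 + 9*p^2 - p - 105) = p^2 + 4*p - 21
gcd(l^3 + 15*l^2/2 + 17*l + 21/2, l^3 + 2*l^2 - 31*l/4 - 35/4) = l^2 + 9*l/2 + 7/2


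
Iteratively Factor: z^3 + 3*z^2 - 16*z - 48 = (z + 4)*(z^2 - z - 12) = (z - 4)*(z + 4)*(z + 3)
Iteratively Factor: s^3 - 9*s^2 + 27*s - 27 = (s - 3)*(s^2 - 6*s + 9) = (s - 3)^2*(s - 3)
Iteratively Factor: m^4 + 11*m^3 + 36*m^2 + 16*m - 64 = (m - 1)*(m^3 + 12*m^2 + 48*m + 64) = (m - 1)*(m + 4)*(m^2 + 8*m + 16) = (m - 1)*(m + 4)^2*(m + 4)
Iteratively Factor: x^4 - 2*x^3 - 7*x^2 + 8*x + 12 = (x - 3)*(x^3 + x^2 - 4*x - 4) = (x - 3)*(x + 1)*(x^2 - 4) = (x - 3)*(x - 2)*(x + 1)*(x + 2)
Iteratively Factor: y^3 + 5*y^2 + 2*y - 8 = (y + 4)*(y^2 + y - 2) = (y - 1)*(y + 4)*(y + 2)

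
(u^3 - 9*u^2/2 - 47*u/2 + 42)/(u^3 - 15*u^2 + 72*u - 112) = (u^2 + 5*u/2 - 6)/(u^2 - 8*u + 16)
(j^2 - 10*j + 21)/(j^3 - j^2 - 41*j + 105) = (j - 7)/(j^2 + 2*j - 35)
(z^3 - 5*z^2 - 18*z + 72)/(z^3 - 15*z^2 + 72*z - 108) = (z + 4)/(z - 6)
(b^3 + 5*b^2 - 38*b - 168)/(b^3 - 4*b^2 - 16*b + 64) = (b^2 + b - 42)/(b^2 - 8*b + 16)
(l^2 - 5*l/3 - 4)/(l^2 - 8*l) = (l^2 - 5*l/3 - 4)/(l*(l - 8))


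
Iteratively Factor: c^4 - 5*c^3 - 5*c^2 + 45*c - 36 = (c - 3)*(c^3 - 2*c^2 - 11*c + 12) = (c - 3)*(c + 3)*(c^2 - 5*c + 4) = (c - 4)*(c - 3)*(c + 3)*(c - 1)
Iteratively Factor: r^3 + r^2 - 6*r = (r - 2)*(r^2 + 3*r) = (r - 2)*(r + 3)*(r)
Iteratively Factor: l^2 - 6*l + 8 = (l - 4)*(l - 2)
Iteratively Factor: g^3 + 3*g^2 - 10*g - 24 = (g + 2)*(g^2 + g - 12) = (g + 2)*(g + 4)*(g - 3)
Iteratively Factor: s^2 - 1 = (s - 1)*(s + 1)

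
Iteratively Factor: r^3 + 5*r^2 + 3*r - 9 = (r + 3)*(r^2 + 2*r - 3) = (r + 3)^2*(r - 1)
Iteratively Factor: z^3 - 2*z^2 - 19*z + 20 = (z - 5)*(z^2 + 3*z - 4) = (z - 5)*(z - 1)*(z + 4)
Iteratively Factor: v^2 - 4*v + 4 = (v - 2)*(v - 2)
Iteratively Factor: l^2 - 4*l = (l - 4)*(l)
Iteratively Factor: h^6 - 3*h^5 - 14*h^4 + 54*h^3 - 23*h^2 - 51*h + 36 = (h - 3)*(h^5 - 14*h^3 + 12*h^2 + 13*h - 12) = (h - 3)*(h - 1)*(h^4 + h^3 - 13*h^2 - h + 12) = (h - 3)*(h - 1)^2*(h^3 + 2*h^2 - 11*h - 12) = (h - 3)^2*(h - 1)^2*(h^2 + 5*h + 4) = (h - 3)^2*(h - 1)^2*(h + 4)*(h + 1)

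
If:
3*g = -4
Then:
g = -4/3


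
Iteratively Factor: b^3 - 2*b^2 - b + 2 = (b + 1)*(b^2 - 3*b + 2) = (b - 2)*(b + 1)*(b - 1)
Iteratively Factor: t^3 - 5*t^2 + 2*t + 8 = (t - 4)*(t^2 - t - 2) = (t - 4)*(t + 1)*(t - 2)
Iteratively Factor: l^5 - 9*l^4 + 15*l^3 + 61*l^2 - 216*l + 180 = (l - 2)*(l^4 - 7*l^3 + l^2 + 63*l - 90) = (l - 3)*(l - 2)*(l^3 - 4*l^2 - 11*l + 30) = (l - 5)*(l - 3)*(l - 2)*(l^2 + l - 6) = (l - 5)*(l - 3)*(l - 2)*(l + 3)*(l - 2)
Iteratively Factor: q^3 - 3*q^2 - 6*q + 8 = (q + 2)*(q^2 - 5*q + 4) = (q - 4)*(q + 2)*(q - 1)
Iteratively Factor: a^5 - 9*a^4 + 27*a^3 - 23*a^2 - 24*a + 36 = (a - 2)*(a^4 - 7*a^3 + 13*a^2 + 3*a - 18) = (a - 2)*(a + 1)*(a^3 - 8*a^2 + 21*a - 18) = (a - 3)*(a - 2)*(a + 1)*(a^2 - 5*a + 6) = (a - 3)*(a - 2)^2*(a + 1)*(a - 3)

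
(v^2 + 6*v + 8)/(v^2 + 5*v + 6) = (v + 4)/(v + 3)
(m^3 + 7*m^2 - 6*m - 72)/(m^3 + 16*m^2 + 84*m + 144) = (m - 3)/(m + 6)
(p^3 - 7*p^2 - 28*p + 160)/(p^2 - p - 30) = (p^2 - 12*p + 32)/(p - 6)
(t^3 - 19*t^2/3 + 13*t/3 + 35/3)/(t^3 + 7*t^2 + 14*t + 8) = (3*t^2 - 22*t + 35)/(3*(t^2 + 6*t + 8))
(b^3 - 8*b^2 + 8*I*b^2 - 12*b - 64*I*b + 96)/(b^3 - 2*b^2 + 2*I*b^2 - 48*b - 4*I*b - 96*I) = (b + 6*I)/(b + 6)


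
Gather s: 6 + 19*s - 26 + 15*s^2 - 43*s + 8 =15*s^2 - 24*s - 12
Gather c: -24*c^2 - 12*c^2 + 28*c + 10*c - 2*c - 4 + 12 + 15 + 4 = -36*c^2 + 36*c + 27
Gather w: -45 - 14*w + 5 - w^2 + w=-w^2 - 13*w - 40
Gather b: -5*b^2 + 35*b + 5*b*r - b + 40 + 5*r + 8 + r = -5*b^2 + b*(5*r + 34) + 6*r + 48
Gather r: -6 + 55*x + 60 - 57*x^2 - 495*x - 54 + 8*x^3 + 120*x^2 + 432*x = 8*x^3 + 63*x^2 - 8*x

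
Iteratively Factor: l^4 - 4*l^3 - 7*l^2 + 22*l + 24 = (l + 1)*(l^3 - 5*l^2 - 2*l + 24) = (l - 4)*(l + 1)*(l^2 - l - 6) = (l - 4)*(l - 3)*(l + 1)*(l + 2)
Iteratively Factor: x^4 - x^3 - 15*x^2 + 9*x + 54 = (x + 3)*(x^3 - 4*x^2 - 3*x + 18) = (x + 2)*(x + 3)*(x^2 - 6*x + 9) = (x - 3)*(x + 2)*(x + 3)*(x - 3)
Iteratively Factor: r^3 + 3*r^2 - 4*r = (r - 1)*(r^2 + 4*r) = r*(r - 1)*(r + 4)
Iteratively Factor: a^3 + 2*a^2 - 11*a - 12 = (a + 1)*(a^2 + a - 12) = (a - 3)*(a + 1)*(a + 4)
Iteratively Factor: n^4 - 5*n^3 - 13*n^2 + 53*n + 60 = (n - 4)*(n^3 - n^2 - 17*n - 15) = (n - 4)*(n + 3)*(n^2 - 4*n - 5) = (n - 4)*(n + 1)*(n + 3)*(n - 5)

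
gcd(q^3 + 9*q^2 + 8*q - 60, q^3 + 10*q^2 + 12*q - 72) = q^2 + 4*q - 12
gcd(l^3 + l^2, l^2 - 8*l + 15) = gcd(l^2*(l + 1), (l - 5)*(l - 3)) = 1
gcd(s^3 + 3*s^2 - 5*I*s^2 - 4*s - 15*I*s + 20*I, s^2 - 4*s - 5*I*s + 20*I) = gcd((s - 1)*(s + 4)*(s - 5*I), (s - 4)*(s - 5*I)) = s - 5*I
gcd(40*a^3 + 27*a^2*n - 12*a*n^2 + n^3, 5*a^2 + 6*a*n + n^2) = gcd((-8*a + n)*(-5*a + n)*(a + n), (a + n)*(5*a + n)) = a + n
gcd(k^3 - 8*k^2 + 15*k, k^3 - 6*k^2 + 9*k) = k^2 - 3*k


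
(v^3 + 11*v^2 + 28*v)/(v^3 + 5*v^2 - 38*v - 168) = v/(v - 6)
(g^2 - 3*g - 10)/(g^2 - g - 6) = (g - 5)/(g - 3)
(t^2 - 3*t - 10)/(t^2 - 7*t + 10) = (t + 2)/(t - 2)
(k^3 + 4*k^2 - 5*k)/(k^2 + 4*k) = (k^2 + 4*k - 5)/(k + 4)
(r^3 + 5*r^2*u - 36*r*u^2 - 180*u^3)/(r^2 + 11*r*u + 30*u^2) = r - 6*u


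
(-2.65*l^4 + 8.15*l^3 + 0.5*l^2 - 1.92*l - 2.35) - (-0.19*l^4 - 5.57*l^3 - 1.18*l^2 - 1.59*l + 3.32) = -2.46*l^4 + 13.72*l^3 + 1.68*l^2 - 0.33*l - 5.67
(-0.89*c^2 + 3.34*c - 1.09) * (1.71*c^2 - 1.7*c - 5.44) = -1.5219*c^4 + 7.2244*c^3 - 2.7003*c^2 - 16.3166*c + 5.9296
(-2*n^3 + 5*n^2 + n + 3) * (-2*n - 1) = 4*n^4 - 8*n^3 - 7*n^2 - 7*n - 3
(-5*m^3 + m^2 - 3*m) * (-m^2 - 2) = 5*m^5 - m^4 + 13*m^3 - 2*m^2 + 6*m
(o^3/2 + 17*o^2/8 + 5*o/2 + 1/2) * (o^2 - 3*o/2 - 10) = o^5/2 + 11*o^4/8 - 91*o^3/16 - 49*o^2/2 - 103*o/4 - 5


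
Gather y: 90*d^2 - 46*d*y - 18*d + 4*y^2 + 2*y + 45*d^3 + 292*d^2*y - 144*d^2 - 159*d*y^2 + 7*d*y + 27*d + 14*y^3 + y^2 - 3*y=45*d^3 - 54*d^2 + 9*d + 14*y^3 + y^2*(5 - 159*d) + y*(292*d^2 - 39*d - 1)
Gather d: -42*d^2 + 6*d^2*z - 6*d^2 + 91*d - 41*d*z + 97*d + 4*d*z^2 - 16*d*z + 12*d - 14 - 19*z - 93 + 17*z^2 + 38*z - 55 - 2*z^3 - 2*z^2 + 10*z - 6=d^2*(6*z - 48) + d*(4*z^2 - 57*z + 200) - 2*z^3 + 15*z^2 + 29*z - 168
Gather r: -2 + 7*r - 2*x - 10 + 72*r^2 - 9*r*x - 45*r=72*r^2 + r*(-9*x - 38) - 2*x - 12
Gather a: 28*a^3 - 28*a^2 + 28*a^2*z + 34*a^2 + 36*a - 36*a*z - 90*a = 28*a^3 + a^2*(28*z + 6) + a*(-36*z - 54)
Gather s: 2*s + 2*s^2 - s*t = 2*s^2 + s*(2 - t)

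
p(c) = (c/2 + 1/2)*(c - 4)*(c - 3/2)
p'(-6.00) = 81.25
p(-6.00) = -187.50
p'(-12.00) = 270.25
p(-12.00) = -1188.00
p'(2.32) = -2.12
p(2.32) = -2.29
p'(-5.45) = 69.33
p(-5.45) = -146.13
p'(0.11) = -0.23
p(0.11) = 3.00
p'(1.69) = -3.07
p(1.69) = -0.59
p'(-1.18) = 7.65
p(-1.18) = -1.25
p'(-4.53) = 51.42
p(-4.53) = -90.78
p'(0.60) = -1.91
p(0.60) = 2.45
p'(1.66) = -3.09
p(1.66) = -0.50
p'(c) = (c/2 + 1/2)*(c - 4) + (c/2 + 1/2)*(c - 3/2) + (c - 4)*(c - 3/2)/2 = 3*c^2/2 - 9*c/2 + 1/4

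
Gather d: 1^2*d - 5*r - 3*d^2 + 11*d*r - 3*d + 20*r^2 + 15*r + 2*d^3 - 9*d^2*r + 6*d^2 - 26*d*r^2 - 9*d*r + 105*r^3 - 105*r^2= 2*d^3 + d^2*(3 - 9*r) + d*(-26*r^2 + 2*r - 2) + 105*r^3 - 85*r^2 + 10*r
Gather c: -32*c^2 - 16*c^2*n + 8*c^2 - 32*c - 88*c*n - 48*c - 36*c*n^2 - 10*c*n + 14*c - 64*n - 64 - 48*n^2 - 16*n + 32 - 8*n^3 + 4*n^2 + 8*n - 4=c^2*(-16*n - 24) + c*(-36*n^2 - 98*n - 66) - 8*n^3 - 44*n^2 - 72*n - 36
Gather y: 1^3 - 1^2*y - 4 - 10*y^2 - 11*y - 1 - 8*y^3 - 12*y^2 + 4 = -8*y^3 - 22*y^2 - 12*y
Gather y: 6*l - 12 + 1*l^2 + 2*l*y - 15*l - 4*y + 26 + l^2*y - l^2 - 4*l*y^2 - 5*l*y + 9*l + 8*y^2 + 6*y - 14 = y^2*(8 - 4*l) + y*(l^2 - 3*l + 2)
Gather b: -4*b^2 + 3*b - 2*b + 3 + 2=-4*b^2 + b + 5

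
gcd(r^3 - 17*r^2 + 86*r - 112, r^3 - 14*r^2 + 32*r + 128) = r - 8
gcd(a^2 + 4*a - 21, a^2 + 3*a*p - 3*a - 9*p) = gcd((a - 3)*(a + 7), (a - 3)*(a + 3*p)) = a - 3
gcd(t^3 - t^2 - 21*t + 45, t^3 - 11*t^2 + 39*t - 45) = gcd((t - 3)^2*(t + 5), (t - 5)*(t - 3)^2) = t^2 - 6*t + 9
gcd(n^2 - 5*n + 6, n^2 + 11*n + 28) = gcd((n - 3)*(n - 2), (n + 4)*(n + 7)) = 1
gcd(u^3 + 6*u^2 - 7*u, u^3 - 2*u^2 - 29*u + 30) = u - 1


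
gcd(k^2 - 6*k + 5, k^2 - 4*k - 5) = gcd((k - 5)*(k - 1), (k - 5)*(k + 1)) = k - 5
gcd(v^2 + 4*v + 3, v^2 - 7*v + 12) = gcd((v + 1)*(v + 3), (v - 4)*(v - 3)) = 1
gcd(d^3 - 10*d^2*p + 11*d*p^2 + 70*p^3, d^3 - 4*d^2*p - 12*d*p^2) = d + 2*p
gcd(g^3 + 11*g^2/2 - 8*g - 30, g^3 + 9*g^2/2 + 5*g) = g + 2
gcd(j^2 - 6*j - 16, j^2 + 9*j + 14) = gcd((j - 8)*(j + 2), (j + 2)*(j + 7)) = j + 2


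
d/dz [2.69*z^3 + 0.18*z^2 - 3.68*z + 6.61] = 8.07*z^2 + 0.36*z - 3.68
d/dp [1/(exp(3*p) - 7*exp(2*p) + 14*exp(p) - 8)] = (-3*exp(2*p) + 14*exp(p) - 14)*exp(p)/(exp(3*p) - 7*exp(2*p) + 14*exp(p) - 8)^2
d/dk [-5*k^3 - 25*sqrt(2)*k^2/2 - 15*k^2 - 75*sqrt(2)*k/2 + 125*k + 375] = -15*k^2 - 25*sqrt(2)*k - 30*k - 75*sqrt(2)/2 + 125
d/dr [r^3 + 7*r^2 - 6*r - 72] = 3*r^2 + 14*r - 6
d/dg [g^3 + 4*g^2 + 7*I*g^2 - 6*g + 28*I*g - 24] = 3*g^2 + g*(8 + 14*I) - 6 + 28*I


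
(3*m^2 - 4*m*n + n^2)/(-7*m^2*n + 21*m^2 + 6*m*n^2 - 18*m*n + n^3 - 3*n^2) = (-3*m + n)/(7*m*n - 21*m + n^2 - 3*n)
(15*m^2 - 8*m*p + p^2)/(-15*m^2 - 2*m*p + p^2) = (-3*m + p)/(3*m + p)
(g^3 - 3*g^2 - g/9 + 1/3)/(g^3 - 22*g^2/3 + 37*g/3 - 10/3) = (g^2 - 8*g/3 - 1)/(g^2 - 7*g + 10)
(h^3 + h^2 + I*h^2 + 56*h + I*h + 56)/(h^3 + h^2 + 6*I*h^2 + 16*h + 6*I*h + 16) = (h - 7*I)/(h - 2*I)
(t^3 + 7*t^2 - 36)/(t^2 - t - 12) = (t^2 + 4*t - 12)/(t - 4)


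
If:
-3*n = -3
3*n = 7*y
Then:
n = 1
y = 3/7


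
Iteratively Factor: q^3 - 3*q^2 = (q)*(q^2 - 3*q) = q^2*(q - 3)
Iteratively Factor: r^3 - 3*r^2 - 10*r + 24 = (r - 4)*(r^2 + r - 6) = (r - 4)*(r + 3)*(r - 2)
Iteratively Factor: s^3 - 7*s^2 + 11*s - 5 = (s - 1)*(s^2 - 6*s + 5) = (s - 1)^2*(s - 5)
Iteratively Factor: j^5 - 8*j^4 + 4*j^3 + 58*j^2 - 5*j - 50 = (j - 5)*(j^4 - 3*j^3 - 11*j^2 + 3*j + 10) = (j - 5)*(j - 1)*(j^3 - 2*j^2 - 13*j - 10) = (j - 5)^2*(j - 1)*(j^2 + 3*j + 2) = (j - 5)^2*(j - 1)*(j + 2)*(j + 1)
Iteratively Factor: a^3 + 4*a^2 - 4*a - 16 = (a + 4)*(a^2 - 4) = (a - 2)*(a + 4)*(a + 2)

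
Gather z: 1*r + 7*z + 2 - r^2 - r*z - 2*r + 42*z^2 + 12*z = -r^2 - r + 42*z^2 + z*(19 - r) + 2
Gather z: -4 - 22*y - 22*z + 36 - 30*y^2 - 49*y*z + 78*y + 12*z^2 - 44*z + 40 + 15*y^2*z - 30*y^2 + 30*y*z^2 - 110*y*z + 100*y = -60*y^2 + 156*y + z^2*(30*y + 12) + z*(15*y^2 - 159*y - 66) + 72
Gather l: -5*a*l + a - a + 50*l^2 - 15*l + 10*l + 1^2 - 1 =50*l^2 + l*(-5*a - 5)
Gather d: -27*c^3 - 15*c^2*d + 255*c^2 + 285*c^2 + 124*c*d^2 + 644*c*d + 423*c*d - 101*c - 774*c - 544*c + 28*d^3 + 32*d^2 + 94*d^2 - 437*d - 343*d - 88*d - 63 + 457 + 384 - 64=-27*c^3 + 540*c^2 - 1419*c + 28*d^3 + d^2*(124*c + 126) + d*(-15*c^2 + 1067*c - 868) + 714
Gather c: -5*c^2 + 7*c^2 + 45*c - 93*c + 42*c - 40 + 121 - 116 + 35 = 2*c^2 - 6*c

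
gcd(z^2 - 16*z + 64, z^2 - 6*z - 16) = z - 8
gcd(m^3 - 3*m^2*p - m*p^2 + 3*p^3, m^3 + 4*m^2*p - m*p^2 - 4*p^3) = -m^2 + p^2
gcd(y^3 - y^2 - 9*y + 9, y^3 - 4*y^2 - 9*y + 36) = y^2 - 9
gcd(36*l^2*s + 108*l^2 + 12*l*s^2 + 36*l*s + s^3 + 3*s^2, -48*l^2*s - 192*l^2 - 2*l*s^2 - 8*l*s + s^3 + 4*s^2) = 6*l + s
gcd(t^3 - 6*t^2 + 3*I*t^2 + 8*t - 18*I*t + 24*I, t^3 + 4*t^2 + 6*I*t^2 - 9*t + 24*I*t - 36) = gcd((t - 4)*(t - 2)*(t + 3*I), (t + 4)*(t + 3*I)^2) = t + 3*I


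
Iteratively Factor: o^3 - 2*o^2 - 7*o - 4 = (o - 4)*(o^2 + 2*o + 1) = (o - 4)*(o + 1)*(o + 1)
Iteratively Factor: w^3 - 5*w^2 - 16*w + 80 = (w - 4)*(w^2 - w - 20) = (w - 5)*(w - 4)*(w + 4)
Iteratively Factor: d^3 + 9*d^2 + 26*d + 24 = (d + 3)*(d^2 + 6*d + 8) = (d + 3)*(d + 4)*(d + 2)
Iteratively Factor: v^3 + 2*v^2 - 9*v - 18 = (v - 3)*(v^2 + 5*v + 6) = (v - 3)*(v + 3)*(v + 2)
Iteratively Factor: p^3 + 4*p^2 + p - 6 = (p + 3)*(p^2 + p - 2) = (p + 2)*(p + 3)*(p - 1)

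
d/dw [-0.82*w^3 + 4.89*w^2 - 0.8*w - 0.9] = -2.46*w^2 + 9.78*w - 0.8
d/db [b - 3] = 1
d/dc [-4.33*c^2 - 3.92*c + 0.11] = -8.66*c - 3.92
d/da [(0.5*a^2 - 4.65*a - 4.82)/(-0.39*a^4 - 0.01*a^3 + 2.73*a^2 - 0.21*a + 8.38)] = (0.39*a^5 - 5.4355*a^4 - 7.6122*a^3 + 12.4449*a^2 + 34.6972*a - 39.9792)/(0.1521*a^8 + 0.0078*a^7 - 2.1293*a^6 + 0.1092*a^5 + 0.920699999999999*a^4 - 1.3142*a^3 + 45.7989*a^2 - 3.5196*a + 70.2244)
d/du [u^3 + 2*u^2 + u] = 3*u^2 + 4*u + 1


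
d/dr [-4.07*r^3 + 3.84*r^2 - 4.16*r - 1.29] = -12.21*r^2 + 7.68*r - 4.16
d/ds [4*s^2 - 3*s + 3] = 8*s - 3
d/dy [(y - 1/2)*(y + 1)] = 2*y + 1/2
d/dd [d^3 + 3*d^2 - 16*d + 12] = 3*d^2 + 6*d - 16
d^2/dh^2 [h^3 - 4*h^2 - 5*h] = 6*h - 8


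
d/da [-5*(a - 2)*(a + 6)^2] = 5*(-3*a - 2)*(a + 6)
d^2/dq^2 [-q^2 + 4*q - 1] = -2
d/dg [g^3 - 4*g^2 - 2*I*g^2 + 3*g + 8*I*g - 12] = 3*g^2 - 8*g - 4*I*g + 3 + 8*I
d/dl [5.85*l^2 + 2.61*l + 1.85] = 11.7*l + 2.61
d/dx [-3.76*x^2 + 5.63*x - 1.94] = 5.63 - 7.52*x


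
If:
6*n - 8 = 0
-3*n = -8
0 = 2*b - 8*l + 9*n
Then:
No Solution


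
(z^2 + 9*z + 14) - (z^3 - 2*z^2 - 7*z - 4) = -z^3 + 3*z^2 + 16*z + 18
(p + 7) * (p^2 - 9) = p^3 + 7*p^2 - 9*p - 63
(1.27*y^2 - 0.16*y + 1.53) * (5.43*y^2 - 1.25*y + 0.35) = 6.8961*y^4 - 2.4563*y^3 + 8.9524*y^2 - 1.9685*y + 0.5355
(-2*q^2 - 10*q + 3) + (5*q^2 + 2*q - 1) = 3*q^2 - 8*q + 2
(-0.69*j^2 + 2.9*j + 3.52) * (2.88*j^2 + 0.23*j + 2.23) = -1.9872*j^4 + 8.1933*j^3 + 9.2659*j^2 + 7.2766*j + 7.8496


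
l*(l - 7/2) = l^2 - 7*l/2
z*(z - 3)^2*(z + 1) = z^4 - 5*z^3 + 3*z^2 + 9*z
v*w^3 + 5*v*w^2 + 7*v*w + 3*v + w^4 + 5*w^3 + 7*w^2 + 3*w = (v + w)*(w + 1)^2*(w + 3)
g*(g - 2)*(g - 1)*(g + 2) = g^4 - g^3 - 4*g^2 + 4*g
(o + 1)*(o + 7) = o^2 + 8*o + 7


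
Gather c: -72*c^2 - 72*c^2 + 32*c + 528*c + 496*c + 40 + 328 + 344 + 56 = -144*c^2 + 1056*c + 768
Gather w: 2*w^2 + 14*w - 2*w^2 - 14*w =0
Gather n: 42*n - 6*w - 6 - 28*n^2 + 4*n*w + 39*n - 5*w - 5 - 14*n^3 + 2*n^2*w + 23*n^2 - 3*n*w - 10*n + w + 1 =-14*n^3 + n^2*(2*w - 5) + n*(w + 71) - 10*w - 10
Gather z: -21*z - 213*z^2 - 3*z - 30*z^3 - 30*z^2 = -30*z^3 - 243*z^2 - 24*z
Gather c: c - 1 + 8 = c + 7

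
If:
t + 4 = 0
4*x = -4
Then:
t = -4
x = -1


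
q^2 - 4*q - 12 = (q - 6)*(q + 2)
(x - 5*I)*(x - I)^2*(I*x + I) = I*x^4 + 7*x^3 + I*x^3 + 7*x^2 - 11*I*x^2 - 5*x - 11*I*x - 5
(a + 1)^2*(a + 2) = a^3 + 4*a^2 + 5*a + 2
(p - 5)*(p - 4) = p^2 - 9*p + 20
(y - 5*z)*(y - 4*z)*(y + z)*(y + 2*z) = y^4 - 6*y^3*z - 5*y^2*z^2 + 42*y*z^3 + 40*z^4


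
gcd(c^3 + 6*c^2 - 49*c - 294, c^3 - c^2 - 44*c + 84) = c + 7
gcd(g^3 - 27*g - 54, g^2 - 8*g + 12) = g - 6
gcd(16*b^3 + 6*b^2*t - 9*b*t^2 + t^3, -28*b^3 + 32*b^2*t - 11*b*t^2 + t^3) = -2*b + t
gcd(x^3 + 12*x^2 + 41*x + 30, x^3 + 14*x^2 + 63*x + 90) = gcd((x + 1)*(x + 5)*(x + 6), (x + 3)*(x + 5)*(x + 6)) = x^2 + 11*x + 30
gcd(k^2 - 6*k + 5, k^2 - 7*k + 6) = k - 1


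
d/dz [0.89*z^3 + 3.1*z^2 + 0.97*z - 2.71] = 2.67*z^2 + 6.2*z + 0.97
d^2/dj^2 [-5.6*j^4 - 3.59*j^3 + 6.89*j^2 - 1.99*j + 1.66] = -67.2*j^2 - 21.54*j + 13.78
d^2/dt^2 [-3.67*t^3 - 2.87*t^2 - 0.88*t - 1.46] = -22.02*t - 5.74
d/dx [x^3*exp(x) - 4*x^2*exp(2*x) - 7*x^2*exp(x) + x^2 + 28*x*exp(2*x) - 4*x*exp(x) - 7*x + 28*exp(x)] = x^3*exp(x) - 8*x^2*exp(2*x) - 4*x^2*exp(x) + 48*x*exp(2*x) - 18*x*exp(x) + 2*x + 28*exp(2*x) + 24*exp(x) - 7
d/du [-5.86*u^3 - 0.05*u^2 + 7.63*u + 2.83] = -17.58*u^2 - 0.1*u + 7.63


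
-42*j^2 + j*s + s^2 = (-6*j + s)*(7*j + s)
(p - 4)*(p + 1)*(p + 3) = p^3 - 13*p - 12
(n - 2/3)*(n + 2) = n^2 + 4*n/3 - 4/3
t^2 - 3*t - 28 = (t - 7)*(t + 4)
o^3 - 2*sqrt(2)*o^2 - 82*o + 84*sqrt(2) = (o - 7*sqrt(2))*(o - sqrt(2))*(o + 6*sqrt(2))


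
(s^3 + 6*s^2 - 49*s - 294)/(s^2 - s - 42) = s + 7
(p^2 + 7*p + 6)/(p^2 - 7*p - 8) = (p + 6)/(p - 8)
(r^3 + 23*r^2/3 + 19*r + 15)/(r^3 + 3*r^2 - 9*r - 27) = (r + 5/3)/(r - 3)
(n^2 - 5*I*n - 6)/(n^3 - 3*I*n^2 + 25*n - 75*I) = (n - 2*I)/(n^2 + 25)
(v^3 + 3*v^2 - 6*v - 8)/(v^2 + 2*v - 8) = v + 1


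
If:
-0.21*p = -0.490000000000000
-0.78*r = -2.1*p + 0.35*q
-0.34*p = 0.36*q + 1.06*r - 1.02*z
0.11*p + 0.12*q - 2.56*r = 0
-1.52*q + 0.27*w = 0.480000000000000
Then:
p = 2.33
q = 12.47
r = 0.68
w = 72.00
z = 5.89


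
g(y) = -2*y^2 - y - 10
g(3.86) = -43.66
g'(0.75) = -4.00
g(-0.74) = -10.36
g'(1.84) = -8.36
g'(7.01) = -29.04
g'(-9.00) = 35.00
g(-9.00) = -163.00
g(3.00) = -31.00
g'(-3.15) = 11.60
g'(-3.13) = 11.52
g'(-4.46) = 16.84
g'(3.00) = -13.00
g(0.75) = -11.88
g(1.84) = -18.61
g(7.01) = -115.29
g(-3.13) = -26.46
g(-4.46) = -45.32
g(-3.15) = -26.70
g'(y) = -4*y - 1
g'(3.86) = -16.44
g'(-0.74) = 1.96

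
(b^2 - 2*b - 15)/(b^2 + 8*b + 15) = (b - 5)/(b + 5)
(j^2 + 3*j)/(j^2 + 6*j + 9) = j/(j + 3)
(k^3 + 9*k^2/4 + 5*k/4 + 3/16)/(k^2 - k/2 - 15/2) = (16*k^3 + 36*k^2 + 20*k + 3)/(8*(2*k^2 - k - 15))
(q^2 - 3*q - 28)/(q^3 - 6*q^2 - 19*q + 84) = 1/(q - 3)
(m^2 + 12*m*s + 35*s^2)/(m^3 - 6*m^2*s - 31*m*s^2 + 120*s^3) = (m + 7*s)/(m^2 - 11*m*s + 24*s^2)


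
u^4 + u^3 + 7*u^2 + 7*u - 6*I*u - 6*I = (u + 1)*(u - 2*I)*(u - I)*(u + 3*I)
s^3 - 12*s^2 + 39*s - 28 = (s - 7)*(s - 4)*(s - 1)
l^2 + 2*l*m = l*(l + 2*m)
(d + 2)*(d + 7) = d^2 + 9*d + 14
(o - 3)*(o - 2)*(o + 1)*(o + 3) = o^4 - o^3 - 11*o^2 + 9*o + 18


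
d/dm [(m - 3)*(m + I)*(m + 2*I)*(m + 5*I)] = 4*m^3 + m^2*(-9 + 24*I) + m*(-34 - 48*I) + 51 - 10*I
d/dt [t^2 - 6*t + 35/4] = 2*t - 6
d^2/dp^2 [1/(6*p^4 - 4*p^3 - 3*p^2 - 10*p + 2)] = 2*(3*(-12*p^2 + 4*p + 1)*(-6*p^4 + 4*p^3 + 3*p^2 + 10*p - 2) - 4*(-12*p^3 + 6*p^2 + 3*p + 5)^2)/(-6*p^4 + 4*p^3 + 3*p^2 + 10*p - 2)^3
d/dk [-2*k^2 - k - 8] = -4*k - 1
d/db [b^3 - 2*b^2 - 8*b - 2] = 3*b^2 - 4*b - 8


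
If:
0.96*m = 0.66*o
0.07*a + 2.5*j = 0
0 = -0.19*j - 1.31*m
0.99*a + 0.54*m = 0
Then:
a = 0.00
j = 0.00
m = 0.00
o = 0.00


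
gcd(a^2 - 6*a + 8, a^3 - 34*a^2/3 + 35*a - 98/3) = a - 2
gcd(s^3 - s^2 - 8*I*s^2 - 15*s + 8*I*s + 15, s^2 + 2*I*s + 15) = s - 3*I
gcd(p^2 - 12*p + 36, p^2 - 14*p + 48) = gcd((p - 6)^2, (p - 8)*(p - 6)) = p - 6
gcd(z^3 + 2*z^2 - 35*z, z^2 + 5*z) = z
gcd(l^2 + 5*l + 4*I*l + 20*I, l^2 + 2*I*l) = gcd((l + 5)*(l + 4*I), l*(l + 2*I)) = 1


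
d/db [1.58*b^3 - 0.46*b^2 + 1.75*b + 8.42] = 4.74*b^2 - 0.92*b + 1.75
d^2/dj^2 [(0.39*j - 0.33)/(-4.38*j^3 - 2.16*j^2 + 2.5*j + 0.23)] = (-44.891496*j^5 + 53.831952*j^4 + 37.772856*j^3 - 17.157744*j^2 - 9.85986*j + 4.901388)/(84.027672*j^9 + 124.314912*j^8 - 82.577016*j^7 - 145.07154*j^6 + 34.077096*j^5 + 52.391736*j^4 - 7.477894*j^3 - 3.969708*j^2 - 0.39675*j - 0.012167)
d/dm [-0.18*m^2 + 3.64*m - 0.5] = 3.64 - 0.36*m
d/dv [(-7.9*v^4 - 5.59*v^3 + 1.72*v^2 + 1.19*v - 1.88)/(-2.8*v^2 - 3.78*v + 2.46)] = (44.24*v^5 + 105.238*v^4 - 35.4756*v^3 - 44.4238*v^2 - 2.0656*v - 4.179)/(7.84*v^4 + 21.168*v^3 + 0.5124*v^2 - 18.5976*v + 6.0516)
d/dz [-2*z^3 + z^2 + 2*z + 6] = -6*z^2 + 2*z + 2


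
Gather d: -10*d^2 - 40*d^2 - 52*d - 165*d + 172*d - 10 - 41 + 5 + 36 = -50*d^2 - 45*d - 10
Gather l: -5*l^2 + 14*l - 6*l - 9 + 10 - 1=-5*l^2 + 8*l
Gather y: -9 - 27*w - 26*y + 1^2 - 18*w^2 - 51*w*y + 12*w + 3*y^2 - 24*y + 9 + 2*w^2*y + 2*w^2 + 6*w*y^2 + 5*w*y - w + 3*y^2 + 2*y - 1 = -16*w^2 - 16*w + y^2*(6*w + 6) + y*(2*w^2 - 46*w - 48)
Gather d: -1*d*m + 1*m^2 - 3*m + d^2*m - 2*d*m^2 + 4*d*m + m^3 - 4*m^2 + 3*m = d^2*m + d*(-2*m^2 + 3*m) + m^3 - 3*m^2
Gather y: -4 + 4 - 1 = -1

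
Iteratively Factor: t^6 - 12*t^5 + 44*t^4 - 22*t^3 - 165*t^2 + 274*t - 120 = (t + 2)*(t^5 - 14*t^4 + 72*t^3 - 166*t^2 + 167*t - 60) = (t - 1)*(t + 2)*(t^4 - 13*t^3 + 59*t^2 - 107*t + 60) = (t - 1)^2*(t + 2)*(t^3 - 12*t^2 + 47*t - 60) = (t - 3)*(t - 1)^2*(t + 2)*(t^2 - 9*t + 20) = (t - 4)*(t - 3)*(t - 1)^2*(t + 2)*(t - 5)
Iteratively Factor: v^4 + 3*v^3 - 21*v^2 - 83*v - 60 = (v + 3)*(v^3 - 21*v - 20) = (v + 1)*(v + 3)*(v^2 - v - 20) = (v - 5)*(v + 1)*(v + 3)*(v + 4)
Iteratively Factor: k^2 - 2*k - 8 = (k + 2)*(k - 4)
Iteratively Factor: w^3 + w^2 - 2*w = (w)*(w^2 + w - 2) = w*(w - 1)*(w + 2)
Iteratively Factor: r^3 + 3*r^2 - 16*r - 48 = (r + 3)*(r^2 - 16) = (r + 3)*(r + 4)*(r - 4)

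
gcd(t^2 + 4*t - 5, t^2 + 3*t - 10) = t + 5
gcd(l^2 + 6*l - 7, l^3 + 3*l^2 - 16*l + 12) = l - 1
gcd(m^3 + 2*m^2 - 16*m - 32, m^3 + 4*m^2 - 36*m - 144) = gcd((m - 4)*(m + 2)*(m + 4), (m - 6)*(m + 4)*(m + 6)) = m + 4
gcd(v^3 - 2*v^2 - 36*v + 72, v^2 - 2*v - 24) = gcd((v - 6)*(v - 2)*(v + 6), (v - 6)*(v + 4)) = v - 6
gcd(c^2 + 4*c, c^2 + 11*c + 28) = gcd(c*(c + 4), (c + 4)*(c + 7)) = c + 4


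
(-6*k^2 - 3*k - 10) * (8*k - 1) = -48*k^3 - 18*k^2 - 77*k + 10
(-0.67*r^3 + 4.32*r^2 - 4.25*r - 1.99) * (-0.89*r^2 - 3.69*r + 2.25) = 0.5963*r^5 - 1.3725*r^4 - 13.6658*r^3 + 27.1736*r^2 - 2.2194*r - 4.4775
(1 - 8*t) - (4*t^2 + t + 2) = -4*t^2 - 9*t - 1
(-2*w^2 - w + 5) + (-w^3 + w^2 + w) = -w^3 - w^2 + 5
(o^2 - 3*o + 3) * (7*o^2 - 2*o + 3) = 7*o^4 - 23*o^3 + 30*o^2 - 15*o + 9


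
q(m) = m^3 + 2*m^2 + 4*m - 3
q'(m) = 3*m^2 + 4*m + 4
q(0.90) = 2.95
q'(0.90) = 10.03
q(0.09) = -2.62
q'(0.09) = 4.38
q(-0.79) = -5.40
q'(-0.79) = 2.71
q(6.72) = 417.66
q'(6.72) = 166.36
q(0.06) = -2.75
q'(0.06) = 4.25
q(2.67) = 40.97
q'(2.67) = 36.07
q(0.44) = -0.77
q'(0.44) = 6.34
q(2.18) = 25.59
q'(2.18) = 26.98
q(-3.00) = -24.00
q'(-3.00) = 19.00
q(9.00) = 924.00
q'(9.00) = 283.00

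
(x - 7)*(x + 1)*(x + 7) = x^3 + x^2 - 49*x - 49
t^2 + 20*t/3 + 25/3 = (t + 5/3)*(t + 5)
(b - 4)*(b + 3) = b^2 - b - 12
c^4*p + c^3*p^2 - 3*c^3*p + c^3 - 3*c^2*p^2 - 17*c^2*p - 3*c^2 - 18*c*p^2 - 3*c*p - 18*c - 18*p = (c - 6)*(c + 3)*(c + p)*(c*p + 1)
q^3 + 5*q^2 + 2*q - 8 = (q - 1)*(q + 2)*(q + 4)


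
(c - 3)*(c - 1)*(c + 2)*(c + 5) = c^4 + 3*c^3 - 15*c^2 - 19*c + 30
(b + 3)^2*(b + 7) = b^3 + 13*b^2 + 51*b + 63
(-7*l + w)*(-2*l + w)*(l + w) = 14*l^3 + 5*l^2*w - 8*l*w^2 + w^3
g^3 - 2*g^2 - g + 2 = (g - 2)*(g - 1)*(g + 1)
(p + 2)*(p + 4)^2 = p^3 + 10*p^2 + 32*p + 32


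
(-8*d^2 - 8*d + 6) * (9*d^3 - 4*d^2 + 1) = -72*d^5 - 40*d^4 + 86*d^3 - 32*d^2 - 8*d + 6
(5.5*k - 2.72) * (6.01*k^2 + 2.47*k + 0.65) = 33.055*k^3 - 2.7622*k^2 - 3.1434*k - 1.768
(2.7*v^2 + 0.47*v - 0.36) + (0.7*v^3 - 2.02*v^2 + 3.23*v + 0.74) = 0.7*v^3 + 0.68*v^2 + 3.7*v + 0.38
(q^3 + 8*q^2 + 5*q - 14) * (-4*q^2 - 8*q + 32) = -4*q^5 - 40*q^4 - 52*q^3 + 272*q^2 + 272*q - 448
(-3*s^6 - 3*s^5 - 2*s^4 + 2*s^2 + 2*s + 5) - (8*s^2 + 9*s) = -3*s^6 - 3*s^5 - 2*s^4 - 6*s^2 - 7*s + 5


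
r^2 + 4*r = r*(r + 4)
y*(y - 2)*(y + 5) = y^3 + 3*y^2 - 10*y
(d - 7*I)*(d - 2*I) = d^2 - 9*I*d - 14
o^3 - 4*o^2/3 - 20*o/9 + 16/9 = (o - 2)*(o - 2/3)*(o + 4/3)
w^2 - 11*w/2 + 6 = (w - 4)*(w - 3/2)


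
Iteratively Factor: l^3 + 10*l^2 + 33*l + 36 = (l + 3)*(l^2 + 7*l + 12) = (l + 3)*(l + 4)*(l + 3)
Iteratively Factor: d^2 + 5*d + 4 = (d + 4)*(d + 1)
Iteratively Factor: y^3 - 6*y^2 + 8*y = (y - 4)*(y^2 - 2*y) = (y - 4)*(y - 2)*(y)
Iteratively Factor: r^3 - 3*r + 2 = (r - 1)*(r^2 + r - 2) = (r - 1)*(r + 2)*(r - 1)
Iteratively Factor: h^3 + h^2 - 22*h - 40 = (h + 4)*(h^2 - 3*h - 10) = (h + 2)*(h + 4)*(h - 5)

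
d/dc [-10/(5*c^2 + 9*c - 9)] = 10*(10*c + 9)/(5*c^2 + 9*c - 9)^2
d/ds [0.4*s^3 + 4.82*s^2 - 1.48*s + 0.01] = 1.2*s^2 + 9.64*s - 1.48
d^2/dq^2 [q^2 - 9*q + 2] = 2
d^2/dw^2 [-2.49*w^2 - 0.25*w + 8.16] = -4.98000000000000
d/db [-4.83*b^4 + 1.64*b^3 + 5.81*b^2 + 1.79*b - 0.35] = -19.32*b^3 + 4.92*b^2 + 11.62*b + 1.79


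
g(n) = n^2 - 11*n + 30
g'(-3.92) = -18.84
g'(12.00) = 13.00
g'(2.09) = -6.82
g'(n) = 2*n - 11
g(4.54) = 0.67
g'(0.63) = -9.74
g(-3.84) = 86.99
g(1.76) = 13.74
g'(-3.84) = -18.68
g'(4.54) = -1.92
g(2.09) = 11.38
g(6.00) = 0.00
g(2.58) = 8.28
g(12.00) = 42.00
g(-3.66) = 83.66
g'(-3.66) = -18.32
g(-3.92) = 88.49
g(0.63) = 23.47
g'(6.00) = 1.00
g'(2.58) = -5.84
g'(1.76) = -7.48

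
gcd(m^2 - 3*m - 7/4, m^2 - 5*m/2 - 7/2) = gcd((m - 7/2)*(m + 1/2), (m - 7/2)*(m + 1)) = m - 7/2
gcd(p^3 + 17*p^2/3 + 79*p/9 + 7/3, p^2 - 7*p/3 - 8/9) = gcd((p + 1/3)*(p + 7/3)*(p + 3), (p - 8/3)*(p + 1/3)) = p + 1/3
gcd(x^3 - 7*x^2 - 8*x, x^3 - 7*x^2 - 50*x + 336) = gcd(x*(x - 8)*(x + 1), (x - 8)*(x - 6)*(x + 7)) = x - 8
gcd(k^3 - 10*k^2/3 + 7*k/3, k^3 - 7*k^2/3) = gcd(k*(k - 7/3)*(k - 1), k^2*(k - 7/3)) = k^2 - 7*k/3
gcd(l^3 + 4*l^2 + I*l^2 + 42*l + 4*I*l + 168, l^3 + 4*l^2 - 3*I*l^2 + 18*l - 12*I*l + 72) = l^2 + l*(4 - 6*I) - 24*I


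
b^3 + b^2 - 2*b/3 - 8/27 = (b - 2/3)*(b + 1/3)*(b + 4/3)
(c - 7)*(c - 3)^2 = c^3 - 13*c^2 + 51*c - 63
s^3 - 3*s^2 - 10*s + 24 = (s - 4)*(s - 2)*(s + 3)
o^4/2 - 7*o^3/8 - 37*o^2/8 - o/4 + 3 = (o/2 + 1)*(o - 4)*(o - 3/4)*(o + 1)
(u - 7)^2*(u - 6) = u^3 - 20*u^2 + 133*u - 294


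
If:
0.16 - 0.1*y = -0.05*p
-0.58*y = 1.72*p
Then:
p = -0.46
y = 1.37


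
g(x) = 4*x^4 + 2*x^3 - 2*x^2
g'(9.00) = 12114.00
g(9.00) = 27540.00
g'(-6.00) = -3216.00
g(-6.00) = 4680.00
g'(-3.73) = -731.92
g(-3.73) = 642.66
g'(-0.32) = 1.37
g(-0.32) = -0.23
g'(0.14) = -0.40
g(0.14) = -0.03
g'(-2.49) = -199.85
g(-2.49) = 110.49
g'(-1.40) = -26.54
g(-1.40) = 5.96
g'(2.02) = 148.28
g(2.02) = 74.92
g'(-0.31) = 1.34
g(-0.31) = -0.21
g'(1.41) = 51.14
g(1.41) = 17.44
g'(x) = 16*x^3 + 6*x^2 - 4*x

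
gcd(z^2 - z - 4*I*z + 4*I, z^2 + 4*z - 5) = z - 1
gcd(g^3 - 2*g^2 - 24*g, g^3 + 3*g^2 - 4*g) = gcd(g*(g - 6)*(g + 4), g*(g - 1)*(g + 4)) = g^2 + 4*g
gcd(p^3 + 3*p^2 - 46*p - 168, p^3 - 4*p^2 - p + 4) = 1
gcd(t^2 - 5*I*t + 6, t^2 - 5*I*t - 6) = 1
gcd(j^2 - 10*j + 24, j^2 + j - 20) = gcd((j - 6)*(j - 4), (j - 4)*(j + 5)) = j - 4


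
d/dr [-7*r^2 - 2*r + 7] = -14*r - 2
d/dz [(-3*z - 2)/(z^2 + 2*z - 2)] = (3*z^2 + 4*z + 10)/(z^4 + 4*z^3 - 8*z + 4)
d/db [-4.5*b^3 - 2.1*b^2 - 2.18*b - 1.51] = -13.5*b^2 - 4.2*b - 2.18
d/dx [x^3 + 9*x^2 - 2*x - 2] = 3*x^2 + 18*x - 2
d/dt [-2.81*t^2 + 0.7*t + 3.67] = 0.7 - 5.62*t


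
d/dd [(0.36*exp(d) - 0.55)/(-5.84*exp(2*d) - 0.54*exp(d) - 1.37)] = (2.1024*exp(2*d) - 6.424*exp(d) - 0.7902)*exp(d)/(34.1056*exp(4*d) + 6.3072*exp(3*d) + 16.2932*exp(2*d) + 1.4796*exp(d) + 1.8769)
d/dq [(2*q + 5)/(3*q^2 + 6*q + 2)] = 2*(3*q^2 + 6*q - 3*(q + 1)*(2*q + 5) + 2)/(3*q^2 + 6*q + 2)^2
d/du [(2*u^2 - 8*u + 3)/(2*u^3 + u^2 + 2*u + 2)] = 2*(-2*u^4 + 16*u^3 - 3*u^2 + u - 11)/(4*u^6 + 4*u^5 + 9*u^4 + 12*u^3 + 8*u^2 + 8*u + 4)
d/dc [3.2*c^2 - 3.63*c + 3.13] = 6.4*c - 3.63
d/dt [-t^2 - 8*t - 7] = -2*t - 8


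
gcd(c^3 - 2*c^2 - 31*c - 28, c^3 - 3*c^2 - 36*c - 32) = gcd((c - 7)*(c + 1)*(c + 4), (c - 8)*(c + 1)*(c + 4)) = c^2 + 5*c + 4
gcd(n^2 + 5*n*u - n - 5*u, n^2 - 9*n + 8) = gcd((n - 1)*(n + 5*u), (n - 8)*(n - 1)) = n - 1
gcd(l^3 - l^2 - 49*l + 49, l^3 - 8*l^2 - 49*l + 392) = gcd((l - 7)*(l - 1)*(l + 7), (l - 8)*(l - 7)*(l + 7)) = l^2 - 49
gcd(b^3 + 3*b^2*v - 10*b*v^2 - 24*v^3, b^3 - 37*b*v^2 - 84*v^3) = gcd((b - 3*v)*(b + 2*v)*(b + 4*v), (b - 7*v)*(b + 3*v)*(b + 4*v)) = b + 4*v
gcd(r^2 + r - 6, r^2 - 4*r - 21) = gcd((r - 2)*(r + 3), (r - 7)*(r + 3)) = r + 3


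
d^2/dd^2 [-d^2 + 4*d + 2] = -2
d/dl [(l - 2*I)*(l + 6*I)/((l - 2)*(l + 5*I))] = (l^2*(-2 + I) + l*(-24 - 20*I) + 64 - 60*I)/(l^4 + l^3*(-4 + 10*I) + l^2*(-21 - 40*I) + l*(100 + 40*I) - 100)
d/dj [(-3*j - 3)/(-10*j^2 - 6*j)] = 3*(-5*j^2 - 10*j - 3)/(2*j^2*(25*j^2 + 30*j + 9))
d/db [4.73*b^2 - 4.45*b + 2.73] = 9.46*b - 4.45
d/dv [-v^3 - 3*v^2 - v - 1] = -3*v^2 - 6*v - 1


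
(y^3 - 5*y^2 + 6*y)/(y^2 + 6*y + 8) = y*(y^2 - 5*y + 6)/(y^2 + 6*y + 8)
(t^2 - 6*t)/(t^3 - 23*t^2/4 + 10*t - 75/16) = 16*t*(t - 6)/(16*t^3 - 92*t^2 + 160*t - 75)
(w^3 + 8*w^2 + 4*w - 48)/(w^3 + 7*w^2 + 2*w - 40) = (w + 6)/(w + 5)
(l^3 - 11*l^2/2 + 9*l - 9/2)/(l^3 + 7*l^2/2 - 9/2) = (2*l^2 - 9*l + 9)/(2*l^2 + 9*l + 9)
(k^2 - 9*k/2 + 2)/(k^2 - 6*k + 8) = (k - 1/2)/(k - 2)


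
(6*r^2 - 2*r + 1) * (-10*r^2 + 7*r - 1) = -60*r^4 + 62*r^3 - 30*r^2 + 9*r - 1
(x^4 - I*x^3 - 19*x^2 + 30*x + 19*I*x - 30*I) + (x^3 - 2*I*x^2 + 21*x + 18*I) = x^4 + x^3 - I*x^3 - 19*x^2 - 2*I*x^2 + 51*x + 19*I*x - 12*I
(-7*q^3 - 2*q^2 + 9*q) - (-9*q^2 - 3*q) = -7*q^3 + 7*q^2 + 12*q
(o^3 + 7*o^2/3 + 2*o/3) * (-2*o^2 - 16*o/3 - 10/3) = -2*o^5 - 10*o^4 - 154*o^3/9 - 34*o^2/3 - 20*o/9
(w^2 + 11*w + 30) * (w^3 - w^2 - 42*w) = w^5 + 10*w^4 - 23*w^3 - 492*w^2 - 1260*w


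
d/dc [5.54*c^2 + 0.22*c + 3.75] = 11.08*c + 0.22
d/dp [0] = 0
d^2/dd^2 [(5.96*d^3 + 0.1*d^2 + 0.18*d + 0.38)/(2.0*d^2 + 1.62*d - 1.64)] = (5.6843418860808e-14*d^4 + 71.172448*d^3 - 83.919168*d^2 + 107.109696*d + 5.981712)/(8.0*d^6 + 19.44*d^5 - 3.9336*d^4 - 27.630072*d^3 + 3.225552*d^2 + 13.071456*d - 4.410944)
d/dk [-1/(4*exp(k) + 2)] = exp(k)/(2*exp(k) + 1)^2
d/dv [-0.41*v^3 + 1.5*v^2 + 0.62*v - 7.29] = -1.23*v^2 + 3.0*v + 0.62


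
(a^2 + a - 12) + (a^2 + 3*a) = 2*a^2 + 4*a - 12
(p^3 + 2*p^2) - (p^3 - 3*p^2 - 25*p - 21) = 5*p^2 + 25*p + 21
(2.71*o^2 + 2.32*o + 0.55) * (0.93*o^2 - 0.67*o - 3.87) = 2.5203*o^4 + 0.3419*o^3 - 11.5306*o^2 - 9.3469*o - 2.1285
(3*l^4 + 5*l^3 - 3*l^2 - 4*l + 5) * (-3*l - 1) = -9*l^5 - 18*l^4 + 4*l^3 + 15*l^2 - 11*l - 5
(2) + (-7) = -5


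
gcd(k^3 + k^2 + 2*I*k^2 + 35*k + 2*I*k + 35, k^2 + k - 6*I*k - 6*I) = k + 1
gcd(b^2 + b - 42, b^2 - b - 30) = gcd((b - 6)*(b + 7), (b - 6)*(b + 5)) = b - 6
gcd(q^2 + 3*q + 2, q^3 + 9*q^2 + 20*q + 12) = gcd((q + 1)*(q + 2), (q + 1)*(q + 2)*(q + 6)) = q^2 + 3*q + 2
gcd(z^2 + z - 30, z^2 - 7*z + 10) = z - 5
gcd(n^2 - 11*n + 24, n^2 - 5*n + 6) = n - 3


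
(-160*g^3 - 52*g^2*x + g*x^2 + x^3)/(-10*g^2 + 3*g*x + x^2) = (-32*g^2 - 4*g*x + x^2)/(-2*g + x)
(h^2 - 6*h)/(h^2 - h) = (h - 6)/(h - 1)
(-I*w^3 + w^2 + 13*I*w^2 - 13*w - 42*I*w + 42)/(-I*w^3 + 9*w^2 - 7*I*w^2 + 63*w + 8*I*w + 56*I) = (w^2 - 13*w + 42)/(w^2 + w*(7 + 8*I) + 56*I)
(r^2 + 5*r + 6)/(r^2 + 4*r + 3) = (r + 2)/(r + 1)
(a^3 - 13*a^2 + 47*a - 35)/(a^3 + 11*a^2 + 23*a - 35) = (a^2 - 12*a + 35)/(a^2 + 12*a + 35)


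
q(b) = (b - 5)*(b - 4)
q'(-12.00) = -33.00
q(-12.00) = 272.00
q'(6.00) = 3.00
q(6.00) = 2.00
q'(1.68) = -5.64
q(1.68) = 7.70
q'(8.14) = 7.28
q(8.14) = 13.00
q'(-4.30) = -17.60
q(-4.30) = 77.19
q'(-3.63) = -16.26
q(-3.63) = 65.85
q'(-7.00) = -23.00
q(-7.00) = 132.00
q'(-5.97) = -20.94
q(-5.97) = 109.37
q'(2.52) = -3.96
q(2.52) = 3.67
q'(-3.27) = -15.54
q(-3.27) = 60.12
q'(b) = 2*b - 9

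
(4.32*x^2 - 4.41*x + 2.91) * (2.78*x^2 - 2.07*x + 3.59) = 12.0096*x^4 - 21.2022*x^3 + 32.7273*x^2 - 21.8556*x + 10.4469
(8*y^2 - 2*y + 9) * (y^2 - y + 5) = 8*y^4 - 10*y^3 + 51*y^2 - 19*y + 45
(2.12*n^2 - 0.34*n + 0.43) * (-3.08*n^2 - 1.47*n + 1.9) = -6.5296*n^4 - 2.0692*n^3 + 3.2034*n^2 - 1.2781*n + 0.817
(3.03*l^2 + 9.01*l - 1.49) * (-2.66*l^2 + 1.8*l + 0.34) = -8.0598*l^4 - 18.5126*l^3 + 21.2116*l^2 + 0.3814*l - 0.5066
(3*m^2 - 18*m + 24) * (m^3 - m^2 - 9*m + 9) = 3*m^5 - 21*m^4 + 15*m^3 + 165*m^2 - 378*m + 216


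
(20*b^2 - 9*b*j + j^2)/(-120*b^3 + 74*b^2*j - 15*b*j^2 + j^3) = -1/(6*b - j)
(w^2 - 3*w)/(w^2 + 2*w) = (w - 3)/(w + 2)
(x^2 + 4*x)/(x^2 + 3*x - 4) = x/(x - 1)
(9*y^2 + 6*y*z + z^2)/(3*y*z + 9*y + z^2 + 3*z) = (3*y + z)/(z + 3)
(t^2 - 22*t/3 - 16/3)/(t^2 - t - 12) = (-t^2 + 22*t/3 + 16/3)/(-t^2 + t + 12)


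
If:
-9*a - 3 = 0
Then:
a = -1/3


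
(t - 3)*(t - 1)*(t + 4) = t^3 - 13*t + 12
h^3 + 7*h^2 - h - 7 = (h - 1)*(h + 1)*(h + 7)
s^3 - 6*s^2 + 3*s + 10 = (s - 5)*(s - 2)*(s + 1)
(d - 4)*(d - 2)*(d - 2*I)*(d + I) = d^4 - 6*d^3 - I*d^3 + 10*d^2 + 6*I*d^2 - 12*d - 8*I*d + 16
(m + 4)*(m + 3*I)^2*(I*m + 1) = I*m^4 - 5*m^3 + 4*I*m^3 - 20*m^2 - 3*I*m^2 - 9*m - 12*I*m - 36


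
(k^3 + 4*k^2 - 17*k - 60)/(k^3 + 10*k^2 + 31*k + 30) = (k - 4)/(k + 2)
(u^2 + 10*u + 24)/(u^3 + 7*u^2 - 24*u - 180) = (u + 4)/(u^2 + u - 30)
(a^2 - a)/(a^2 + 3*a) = (a - 1)/(a + 3)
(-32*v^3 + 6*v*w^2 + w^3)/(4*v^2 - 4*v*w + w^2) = (-16*v^2 - 8*v*w - w^2)/(2*v - w)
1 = 1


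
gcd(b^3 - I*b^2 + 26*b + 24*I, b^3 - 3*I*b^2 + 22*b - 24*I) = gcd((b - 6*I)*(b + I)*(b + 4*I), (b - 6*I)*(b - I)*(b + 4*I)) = b^2 - 2*I*b + 24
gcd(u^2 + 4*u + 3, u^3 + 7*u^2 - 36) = u + 3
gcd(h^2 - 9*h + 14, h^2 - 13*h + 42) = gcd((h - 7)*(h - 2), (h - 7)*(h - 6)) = h - 7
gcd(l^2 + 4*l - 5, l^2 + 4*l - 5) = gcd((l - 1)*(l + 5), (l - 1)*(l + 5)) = l^2 + 4*l - 5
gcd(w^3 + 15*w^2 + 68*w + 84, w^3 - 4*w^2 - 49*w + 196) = w + 7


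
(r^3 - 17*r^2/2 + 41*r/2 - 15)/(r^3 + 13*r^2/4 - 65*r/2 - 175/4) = 2*(2*r^2 - 7*r + 6)/(4*r^2 + 33*r + 35)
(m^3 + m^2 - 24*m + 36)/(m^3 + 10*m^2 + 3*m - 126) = (m - 2)/(m + 7)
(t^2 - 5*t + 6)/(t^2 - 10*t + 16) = (t - 3)/(t - 8)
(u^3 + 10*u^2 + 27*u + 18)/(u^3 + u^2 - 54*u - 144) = (u + 1)/(u - 8)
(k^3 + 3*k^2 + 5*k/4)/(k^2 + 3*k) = (k^2 + 3*k + 5/4)/(k + 3)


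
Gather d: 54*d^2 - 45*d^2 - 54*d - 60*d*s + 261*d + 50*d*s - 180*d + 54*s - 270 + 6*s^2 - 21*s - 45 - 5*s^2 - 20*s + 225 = 9*d^2 + d*(27 - 10*s) + s^2 + 13*s - 90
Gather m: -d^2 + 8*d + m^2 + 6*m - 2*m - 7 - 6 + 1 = -d^2 + 8*d + m^2 + 4*m - 12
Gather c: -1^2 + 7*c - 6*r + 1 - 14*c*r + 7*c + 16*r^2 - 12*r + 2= c*(14 - 14*r) + 16*r^2 - 18*r + 2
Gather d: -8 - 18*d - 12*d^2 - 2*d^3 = -2*d^3 - 12*d^2 - 18*d - 8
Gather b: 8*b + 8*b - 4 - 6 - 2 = 16*b - 12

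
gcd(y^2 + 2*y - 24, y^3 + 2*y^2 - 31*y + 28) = y - 4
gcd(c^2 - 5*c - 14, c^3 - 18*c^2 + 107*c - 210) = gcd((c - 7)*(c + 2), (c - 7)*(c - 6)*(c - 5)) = c - 7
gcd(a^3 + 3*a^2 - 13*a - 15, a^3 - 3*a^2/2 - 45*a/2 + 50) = a + 5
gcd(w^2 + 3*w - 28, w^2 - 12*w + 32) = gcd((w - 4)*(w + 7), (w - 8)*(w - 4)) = w - 4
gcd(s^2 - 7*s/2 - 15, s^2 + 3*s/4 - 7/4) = 1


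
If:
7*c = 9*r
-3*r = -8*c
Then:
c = 0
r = 0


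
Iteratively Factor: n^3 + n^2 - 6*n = (n + 3)*(n^2 - 2*n) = (n - 2)*(n + 3)*(n)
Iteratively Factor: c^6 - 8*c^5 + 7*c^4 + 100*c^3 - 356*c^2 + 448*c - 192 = (c - 1)*(c^5 - 7*c^4 + 100*c^2 - 256*c + 192) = (c - 4)*(c - 1)*(c^4 - 3*c^3 - 12*c^2 + 52*c - 48) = (c - 4)*(c - 2)*(c - 1)*(c^3 - c^2 - 14*c + 24) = (c - 4)*(c - 2)^2*(c - 1)*(c^2 + c - 12) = (c - 4)*(c - 2)^2*(c - 1)*(c + 4)*(c - 3)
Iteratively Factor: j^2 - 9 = (j + 3)*(j - 3)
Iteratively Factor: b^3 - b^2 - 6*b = (b + 2)*(b^2 - 3*b) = b*(b + 2)*(b - 3)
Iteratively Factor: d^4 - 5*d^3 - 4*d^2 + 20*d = (d + 2)*(d^3 - 7*d^2 + 10*d) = (d - 5)*(d + 2)*(d^2 - 2*d) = d*(d - 5)*(d + 2)*(d - 2)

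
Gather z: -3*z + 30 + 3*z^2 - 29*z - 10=3*z^2 - 32*z + 20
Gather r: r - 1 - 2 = r - 3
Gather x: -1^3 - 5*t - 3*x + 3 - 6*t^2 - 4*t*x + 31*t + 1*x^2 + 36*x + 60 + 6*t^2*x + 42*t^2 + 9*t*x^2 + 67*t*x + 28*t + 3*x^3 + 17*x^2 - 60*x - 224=36*t^2 + 54*t + 3*x^3 + x^2*(9*t + 18) + x*(6*t^2 + 63*t - 27) - 162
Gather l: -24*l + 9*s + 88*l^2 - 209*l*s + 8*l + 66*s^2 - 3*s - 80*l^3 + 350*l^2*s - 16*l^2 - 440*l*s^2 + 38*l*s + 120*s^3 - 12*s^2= -80*l^3 + l^2*(350*s + 72) + l*(-440*s^2 - 171*s - 16) + 120*s^3 + 54*s^2 + 6*s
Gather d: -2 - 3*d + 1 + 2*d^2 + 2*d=2*d^2 - d - 1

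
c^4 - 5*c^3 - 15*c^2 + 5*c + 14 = (c - 7)*(c - 1)*(c + 1)*(c + 2)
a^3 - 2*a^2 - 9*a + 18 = (a - 3)*(a - 2)*(a + 3)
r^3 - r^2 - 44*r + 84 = (r - 6)*(r - 2)*(r + 7)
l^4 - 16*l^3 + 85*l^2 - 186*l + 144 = (l - 8)*(l - 3)^2*(l - 2)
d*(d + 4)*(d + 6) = d^3 + 10*d^2 + 24*d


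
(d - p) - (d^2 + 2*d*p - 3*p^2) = -d^2 - 2*d*p + d + 3*p^2 - p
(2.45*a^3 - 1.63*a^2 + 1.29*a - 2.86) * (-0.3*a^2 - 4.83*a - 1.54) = -0.735*a^5 - 11.3445*a^4 + 3.7129*a^3 - 2.8625*a^2 + 11.8272*a + 4.4044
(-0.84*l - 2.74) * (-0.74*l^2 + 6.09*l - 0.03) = 0.6216*l^3 - 3.088*l^2 - 16.6614*l + 0.0822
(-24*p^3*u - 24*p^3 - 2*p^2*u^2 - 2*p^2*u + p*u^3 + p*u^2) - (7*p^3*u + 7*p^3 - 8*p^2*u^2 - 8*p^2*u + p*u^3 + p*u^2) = -31*p^3*u - 31*p^3 + 6*p^2*u^2 + 6*p^2*u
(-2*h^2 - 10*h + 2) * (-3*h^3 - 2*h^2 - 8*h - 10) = 6*h^5 + 34*h^4 + 30*h^3 + 96*h^2 + 84*h - 20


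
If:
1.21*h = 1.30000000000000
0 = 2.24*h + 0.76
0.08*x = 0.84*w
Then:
No Solution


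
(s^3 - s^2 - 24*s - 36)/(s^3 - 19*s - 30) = (s - 6)/(s - 5)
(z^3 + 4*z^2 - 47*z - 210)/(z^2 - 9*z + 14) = (z^2 + 11*z + 30)/(z - 2)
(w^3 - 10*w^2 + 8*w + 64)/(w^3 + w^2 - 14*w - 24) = (w - 8)/(w + 3)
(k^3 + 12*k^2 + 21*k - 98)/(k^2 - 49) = (k^2 + 5*k - 14)/(k - 7)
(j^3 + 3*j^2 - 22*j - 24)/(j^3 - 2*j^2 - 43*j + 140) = (j^2 + 7*j + 6)/(j^2 + 2*j - 35)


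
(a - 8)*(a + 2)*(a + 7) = a^3 + a^2 - 58*a - 112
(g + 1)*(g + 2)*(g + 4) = g^3 + 7*g^2 + 14*g + 8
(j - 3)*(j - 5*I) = j^2 - 3*j - 5*I*j + 15*I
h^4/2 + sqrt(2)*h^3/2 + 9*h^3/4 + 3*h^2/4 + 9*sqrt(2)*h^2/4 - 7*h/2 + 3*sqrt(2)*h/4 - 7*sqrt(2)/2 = (h/2 + 1)*(h - 1)*(h + 7/2)*(h + sqrt(2))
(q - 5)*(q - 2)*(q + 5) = q^3 - 2*q^2 - 25*q + 50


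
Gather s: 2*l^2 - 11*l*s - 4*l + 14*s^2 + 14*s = 2*l^2 - 4*l + 14*s^2 + s*(14 - 11*l)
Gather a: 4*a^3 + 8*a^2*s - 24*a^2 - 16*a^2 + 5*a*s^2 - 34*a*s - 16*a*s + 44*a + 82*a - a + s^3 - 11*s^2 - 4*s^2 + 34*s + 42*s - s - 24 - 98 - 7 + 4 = 4*a^3 + a^2*(8*s - 40) + a*(5*s^2 - 50*s + 125) + s^3 - 15*s^2 + 75*s - 125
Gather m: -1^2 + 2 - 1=0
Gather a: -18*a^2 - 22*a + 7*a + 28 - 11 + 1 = -18*a^2 - 15*a + 18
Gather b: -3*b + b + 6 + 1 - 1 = 6 - 2*b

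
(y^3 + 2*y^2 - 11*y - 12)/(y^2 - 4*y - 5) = (y^2 + y - 12)/(y - 5)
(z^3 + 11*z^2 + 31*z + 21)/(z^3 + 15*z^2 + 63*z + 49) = (z + 3)/(z + 7)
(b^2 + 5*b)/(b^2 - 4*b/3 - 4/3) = 3*b*(b + 5)/(3*b^2 - 4*b - 4)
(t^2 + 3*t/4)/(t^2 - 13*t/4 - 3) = t/(t - 4)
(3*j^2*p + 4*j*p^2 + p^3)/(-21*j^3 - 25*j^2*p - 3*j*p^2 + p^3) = p/(-7*j + p)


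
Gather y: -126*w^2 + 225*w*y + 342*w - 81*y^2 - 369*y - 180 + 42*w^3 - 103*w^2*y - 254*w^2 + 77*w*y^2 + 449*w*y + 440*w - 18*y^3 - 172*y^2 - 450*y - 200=42*w^3 - 380*w^2 + 782*w - 18*y^3 + y^2*(77*w - 253) + y*(-103*w^2 + 674*w - 819) - 380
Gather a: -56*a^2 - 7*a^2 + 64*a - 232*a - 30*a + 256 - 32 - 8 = -63*a^2 - 198*a + 216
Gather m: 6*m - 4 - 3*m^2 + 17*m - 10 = -3*m^2 + 23*m - 14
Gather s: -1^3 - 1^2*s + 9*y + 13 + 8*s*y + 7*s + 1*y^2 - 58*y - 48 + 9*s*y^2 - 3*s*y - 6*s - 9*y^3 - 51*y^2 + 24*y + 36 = s*(9*y^2 + 5*y) - 9*y^3 - 50*y^2 - 25*y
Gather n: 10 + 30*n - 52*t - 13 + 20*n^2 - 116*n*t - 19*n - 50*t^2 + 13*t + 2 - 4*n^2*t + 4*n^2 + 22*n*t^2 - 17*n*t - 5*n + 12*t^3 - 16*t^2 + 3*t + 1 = n^2*(24 - 4*t) + n*(22*t^2 - 133*t + 6) + 12*t^3 - 66*t^2 - 36*t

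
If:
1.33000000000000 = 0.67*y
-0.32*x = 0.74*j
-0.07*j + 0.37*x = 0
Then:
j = 0.00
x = 0.00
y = 1.99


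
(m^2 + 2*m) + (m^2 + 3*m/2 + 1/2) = 2*m^2 + 7*m/2 + 1/2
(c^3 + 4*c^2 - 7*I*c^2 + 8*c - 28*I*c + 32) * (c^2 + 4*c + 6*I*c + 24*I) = c^5 + 8*c^4 - I*c^4 + 66*c^3 - 8*I*c^3 + 400*c^2 + 32*I*c^2 + 800*c + 384*I*c + 768*I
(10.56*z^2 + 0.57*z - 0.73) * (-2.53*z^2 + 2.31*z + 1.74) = -26.7168*z^4 + 22.9515*z^3 + 21.538*z^2 - 0.6945*z - 1.2702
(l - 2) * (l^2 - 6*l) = l^3 - 8*l^2 + 12*l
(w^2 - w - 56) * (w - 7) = w^3 - 8*w^2 - 49*w + 392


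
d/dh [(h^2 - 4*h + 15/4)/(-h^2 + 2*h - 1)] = (7 - 4*h)/(2*(h^3 - 3*h^2 + 3*h - 1))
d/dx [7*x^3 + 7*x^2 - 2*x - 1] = 21*x^2 + 14*x - 2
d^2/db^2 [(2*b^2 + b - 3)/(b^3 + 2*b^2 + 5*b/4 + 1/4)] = 16*(4*b^4 + 2*b^3 - 42*b^2 - 66*b - 27)/(16*b^7 + 80*b^6 + 168*b^5 + 192*b^4 + 129*b^3 + 51*b^2 + 11*b + 1)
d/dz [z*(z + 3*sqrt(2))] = 2*z + 3*sqrt(2)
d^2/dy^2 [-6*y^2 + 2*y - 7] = -12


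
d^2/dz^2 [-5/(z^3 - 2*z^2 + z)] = 10*(-6*z^2 + 4*z - 1)/(z^3*(z^4 - 4*z^3 + 6*z^2 - 4*z + 1))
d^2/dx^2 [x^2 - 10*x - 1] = 2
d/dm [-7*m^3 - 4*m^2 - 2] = m*(-21*m - 8)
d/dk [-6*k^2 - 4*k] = -12*k - 4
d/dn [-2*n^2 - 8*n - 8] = -4*n - 8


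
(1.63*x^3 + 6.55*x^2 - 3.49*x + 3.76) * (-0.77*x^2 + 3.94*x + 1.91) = -1.2551*x^5 + 1.3787*x^4 + 31.6076*x^3 - 4.1353*x^2 + 8.1485*x + 7.1816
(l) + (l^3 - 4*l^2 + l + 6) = l^3 - 4*l^2 + 2*l + 6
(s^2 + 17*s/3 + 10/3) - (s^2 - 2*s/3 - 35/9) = 19*s/3 + 65/9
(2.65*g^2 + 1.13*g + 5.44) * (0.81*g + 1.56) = 2.1465*g^3 + 5.0493*g^2 + 6.1692*g + 8.4864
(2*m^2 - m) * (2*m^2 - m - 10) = 4*m^4 - 4*m^3 - 19*m^2 + 10*m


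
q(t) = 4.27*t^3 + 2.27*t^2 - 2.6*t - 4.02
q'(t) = 12.81*t^2 + 4.54*t - 2.6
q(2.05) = 36.98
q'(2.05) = 60.54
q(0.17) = -4.38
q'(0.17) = -1.46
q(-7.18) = -1448.85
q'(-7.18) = 625.19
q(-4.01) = -232.43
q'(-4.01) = 185.18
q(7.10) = 1620.23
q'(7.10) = 675.39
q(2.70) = 89.55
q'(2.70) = 103.04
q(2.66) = 85.49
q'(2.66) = 100.11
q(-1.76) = -15.69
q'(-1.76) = 29.09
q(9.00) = 3269.28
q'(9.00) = 1075.87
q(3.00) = 123.90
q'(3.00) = 126.31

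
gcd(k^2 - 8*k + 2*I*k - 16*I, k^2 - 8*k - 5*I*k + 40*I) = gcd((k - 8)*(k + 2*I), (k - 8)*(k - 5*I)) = k - 8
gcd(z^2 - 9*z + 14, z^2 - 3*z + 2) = z - 2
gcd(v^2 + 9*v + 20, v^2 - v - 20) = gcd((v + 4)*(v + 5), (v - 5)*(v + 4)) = v + 4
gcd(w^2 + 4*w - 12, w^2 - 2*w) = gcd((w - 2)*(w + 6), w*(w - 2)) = w - 2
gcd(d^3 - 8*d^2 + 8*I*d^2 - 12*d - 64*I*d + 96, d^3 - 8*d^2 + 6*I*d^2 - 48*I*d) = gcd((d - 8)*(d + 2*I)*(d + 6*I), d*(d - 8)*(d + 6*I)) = d^2 + d*(-8 + 6*I) - 48*I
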